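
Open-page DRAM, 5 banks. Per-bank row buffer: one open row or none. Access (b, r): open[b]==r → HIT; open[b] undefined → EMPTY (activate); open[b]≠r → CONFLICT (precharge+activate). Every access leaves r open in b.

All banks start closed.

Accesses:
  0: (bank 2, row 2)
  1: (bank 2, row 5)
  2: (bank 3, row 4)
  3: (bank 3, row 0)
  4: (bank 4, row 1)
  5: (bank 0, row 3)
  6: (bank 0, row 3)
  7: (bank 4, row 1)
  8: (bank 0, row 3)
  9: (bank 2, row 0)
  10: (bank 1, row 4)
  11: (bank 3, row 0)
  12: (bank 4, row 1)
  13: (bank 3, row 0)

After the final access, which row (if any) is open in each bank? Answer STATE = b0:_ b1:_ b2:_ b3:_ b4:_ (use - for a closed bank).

step 0: bank2 None->2 [EMPTY]
step 1: bank2 2->5 [CONFLICT]
step 2: bank3 None->4 [EMPTY]
step 3: bank3 4->0 [CONFLICT]
step 4: bank4 None->1 [EMPTY]
step 5: bank0 None->3 [EMPTY]
step 6: bank0 3->3 [HIT]
step 7: bank4 1->1 [HIT]
step 8: bank0 3->3 [HIT]
step 9: bank2 5->0 [CONFLICT]
step 10: bank1 None->4 [EMPTY]
step 11: bank3 0->0 [HIT]
step 12: bank4 1->1 [HIT]
step 13: bank3 0->0 [HIT]

STATE = b0:3 b1:4 b2:0 b3:0 b4:1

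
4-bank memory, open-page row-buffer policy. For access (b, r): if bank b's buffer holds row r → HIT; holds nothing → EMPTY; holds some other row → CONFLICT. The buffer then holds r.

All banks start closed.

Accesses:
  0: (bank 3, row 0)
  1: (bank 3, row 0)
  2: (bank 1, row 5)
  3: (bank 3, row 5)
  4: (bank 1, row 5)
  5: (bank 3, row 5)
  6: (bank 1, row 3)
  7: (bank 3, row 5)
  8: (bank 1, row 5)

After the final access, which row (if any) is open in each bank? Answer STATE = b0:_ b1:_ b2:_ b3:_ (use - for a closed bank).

STATE = b0:- b1:5 b2:- b3:5

step 0: bank3 None->0 [EMPTY]
step 1: bank3 0->0 [HIT]
step 2: bank1 None->5 [EMPTY]
step 3: bank3 0->5 [CONFLICT]
step 4: bank1 5->5 [HIT]
step 5: bank3 5->5 [HIT]
step 6: bank1 5->3 [CONFLICT]
step 7: bank3 5->5 [HIT]
step 8: bank1 3->5 [CONFLICT]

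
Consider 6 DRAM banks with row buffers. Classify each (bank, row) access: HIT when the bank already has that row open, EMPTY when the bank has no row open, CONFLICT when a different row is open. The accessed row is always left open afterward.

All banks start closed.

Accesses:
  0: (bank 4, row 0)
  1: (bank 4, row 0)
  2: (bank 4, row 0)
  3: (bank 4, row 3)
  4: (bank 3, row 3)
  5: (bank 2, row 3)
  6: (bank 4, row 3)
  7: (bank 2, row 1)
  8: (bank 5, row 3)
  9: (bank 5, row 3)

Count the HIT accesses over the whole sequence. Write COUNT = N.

  [0] b4 r0: no row ⇒ E
  [1] b4 r0: had r0 ⇒ H
  [2] b4 r0: had r0 ⇒ H
  [3] b4 r3: had r0 ⇒ C
  [4] b3 r3: no row ⇒ E
  [5] b2 r3: no row ⇒ E
  [6] b4 r3: had r3 ⇒ H
  [7] b2 r1: had r3 ⇒ C
  [8] b5 r3: no row ⇒ E
  [9] b5 r3: had r3 ⇒ H

COUNT = 4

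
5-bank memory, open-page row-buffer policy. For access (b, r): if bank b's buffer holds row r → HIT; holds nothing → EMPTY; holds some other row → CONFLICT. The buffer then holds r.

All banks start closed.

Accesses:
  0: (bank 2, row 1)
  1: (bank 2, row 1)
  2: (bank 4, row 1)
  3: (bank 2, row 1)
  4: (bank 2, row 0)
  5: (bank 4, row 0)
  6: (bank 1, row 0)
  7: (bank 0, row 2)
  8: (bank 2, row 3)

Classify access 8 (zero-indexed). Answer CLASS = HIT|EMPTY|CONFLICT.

CLASS = CONFLICT

#0 (2,1) E
#1 (2,1) H  (was 1)
#2 (4,1) E
#3 (2,1) H  (was 1)
#4 (2,0) C  (was 1)
#5 (4,0) C  (was 1)
#6 (1,0) E
#7 (0,2) E
#8 (2,3) C  (was 0)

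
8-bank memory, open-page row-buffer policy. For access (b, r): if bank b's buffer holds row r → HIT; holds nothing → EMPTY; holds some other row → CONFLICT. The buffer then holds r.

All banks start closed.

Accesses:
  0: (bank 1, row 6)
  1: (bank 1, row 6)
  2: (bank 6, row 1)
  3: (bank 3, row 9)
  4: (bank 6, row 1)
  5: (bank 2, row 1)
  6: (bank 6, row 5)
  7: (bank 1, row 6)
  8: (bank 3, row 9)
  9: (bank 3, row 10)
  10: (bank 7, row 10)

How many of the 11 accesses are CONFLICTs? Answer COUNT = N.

COUNT = 2

  [0] b1 r6: no row ⇒ E
  [1] b1 r6: had r6 ⇒ H
  [2] b6 r1: no row ⇒ E
  [3] b3 r9: no row ⇒ E
  [4] b6 r1: had r1 ⇒ H
  [5] b2 r1: no row ⇒ E
  [6] b6 r5: had r1 ⇒ C
  [7] b1 r6: had r6 ⇒ H
  [8] b3 r9: had r9 ⇒ H
  [9] b3 r10: had r9 ⇒ C
  [10] b7 r10: no row ⇒ E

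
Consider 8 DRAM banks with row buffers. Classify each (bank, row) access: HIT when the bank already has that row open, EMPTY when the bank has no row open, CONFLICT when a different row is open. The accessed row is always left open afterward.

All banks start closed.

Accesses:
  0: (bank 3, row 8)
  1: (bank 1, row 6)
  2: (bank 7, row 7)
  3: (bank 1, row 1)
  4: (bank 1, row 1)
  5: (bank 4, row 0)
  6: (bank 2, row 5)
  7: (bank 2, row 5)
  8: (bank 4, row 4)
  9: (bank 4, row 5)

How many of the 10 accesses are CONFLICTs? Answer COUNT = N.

COUNT = 3

#0 (3,8) E
#1 (1,6) E
#2 (7,7) E
#3 (1,1) C  (was 6)
#4 (1,1) H  (was 1)
#5 (4,0) E
#6 (2,5) E
#7 (2,5) H  (was 5)
#8 (4,4) C  (was 0)
#9 (4,5) C  (was 4)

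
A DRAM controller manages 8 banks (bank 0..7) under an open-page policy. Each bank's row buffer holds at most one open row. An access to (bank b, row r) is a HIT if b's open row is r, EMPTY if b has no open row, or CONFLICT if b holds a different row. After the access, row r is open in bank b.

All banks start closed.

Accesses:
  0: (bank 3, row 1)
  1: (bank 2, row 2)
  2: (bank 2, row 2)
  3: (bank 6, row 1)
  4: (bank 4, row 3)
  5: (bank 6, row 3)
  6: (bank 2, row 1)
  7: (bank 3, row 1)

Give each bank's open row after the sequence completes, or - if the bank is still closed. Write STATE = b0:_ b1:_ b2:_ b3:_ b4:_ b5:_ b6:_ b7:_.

  [0] b3 r1: no row ⇒ E
  [1] b2 r2: no row ⇒ E
  [2] b2 r2: had r2 ⇒ H
  [3] b6 r1: no row ⇒ E
  [4] b4 r3: no row ⇒ E
  [5] b6 r3: had r1 ⇒ C
  [6] b2 r1: had r2 ⇒ C
  [7] b3 r1: had r1 ⇒ H

STATE = b0:- b1:- b2:1 b3:1 b4:3 b5:- b6:3 b7:-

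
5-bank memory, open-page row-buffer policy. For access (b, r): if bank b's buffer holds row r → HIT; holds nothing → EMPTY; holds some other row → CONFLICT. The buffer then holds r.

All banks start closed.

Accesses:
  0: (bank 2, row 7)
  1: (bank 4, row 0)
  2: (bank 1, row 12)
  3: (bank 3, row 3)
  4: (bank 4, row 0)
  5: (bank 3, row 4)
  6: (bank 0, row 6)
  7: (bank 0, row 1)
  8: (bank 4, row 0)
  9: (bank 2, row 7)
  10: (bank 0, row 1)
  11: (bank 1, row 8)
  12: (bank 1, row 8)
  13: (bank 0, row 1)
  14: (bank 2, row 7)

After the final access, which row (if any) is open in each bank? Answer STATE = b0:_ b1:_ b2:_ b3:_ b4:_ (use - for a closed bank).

step 0: bank2 None->7 [EMPTY]
step 1: bank4 None->0 [EMPTY]
step 2: bank1 None->12 [EMPTY]
step 3: bank3 None->3 [EMPTY]
step 4: bank4 0->0 [HIT]
step 5: bank3 3->4 [CONFLICT]
step 6: bank0 None->6 [EMPTY]
step 7: bank0 6->1 [CONFLICT]
step 8: bank4 0->0 [HIT]
step 9: bank2 7->7 [HIT]
step 10: bank0 1->1 [HIT]
step 11: bank1 12->8 [CONFLICT]
step 12: bank1 8->8 [HIT]
step 13: bank0 1->1 [HIT]
step 14: bank2 7->7 [HIT]

STATE = b0:1 b1:8 b2:7 b3:4 b4:0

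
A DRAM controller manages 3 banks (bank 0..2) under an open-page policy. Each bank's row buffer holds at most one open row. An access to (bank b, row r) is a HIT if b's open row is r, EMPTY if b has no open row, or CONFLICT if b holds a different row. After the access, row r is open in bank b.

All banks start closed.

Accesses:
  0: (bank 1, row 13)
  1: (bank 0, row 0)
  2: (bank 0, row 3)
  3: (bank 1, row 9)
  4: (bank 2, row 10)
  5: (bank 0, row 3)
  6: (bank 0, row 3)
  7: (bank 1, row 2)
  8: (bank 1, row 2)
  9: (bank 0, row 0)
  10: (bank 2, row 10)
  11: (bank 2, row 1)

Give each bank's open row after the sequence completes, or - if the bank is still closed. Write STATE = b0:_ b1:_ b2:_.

STATE = b0:0 b1:2 b2:1

  [0] b1 r13: no row ⇒ E
  [1] b0 r0: no row ⇒ E
  [2] b0 r3: had r0 ⇒ C
  [3] b1 r9: had r13 ⇒ C
  [4] b2 r10: no row ⇒ E
  [5] b0 r3: had r3 ⇒ H
  [6] b0 r3: had r3 ⇒ H
  [7] b1 r2: had r9 ⇒ C
  [8] b1 r2: had r2 ⇒ H
  [9] b0 r0: had r3 ⇒ C
  [10] b2 r10: had r10 ⇒ H
  [11] b2 r1: had r10 ⇒ C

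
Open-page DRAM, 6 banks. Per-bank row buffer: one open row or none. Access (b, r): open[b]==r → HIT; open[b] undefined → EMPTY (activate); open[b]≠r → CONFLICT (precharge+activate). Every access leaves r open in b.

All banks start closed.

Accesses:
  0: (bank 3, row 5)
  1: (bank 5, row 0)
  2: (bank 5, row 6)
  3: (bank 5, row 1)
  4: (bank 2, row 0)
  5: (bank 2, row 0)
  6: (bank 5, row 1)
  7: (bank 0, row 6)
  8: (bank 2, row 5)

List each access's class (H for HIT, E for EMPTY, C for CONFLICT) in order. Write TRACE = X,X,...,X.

TRACE = E,E,C,C,E,H,H,E,C

step 0: bank3 None->5 [EMPTY]
step 1: bank5 None->0 [EMPTY]
step 2: bank5 0->6 [CONFLICT]
step 3: bank5 6->1 [CONFLICT]
step 4: bank2 None->0 [EMPTY]
step 5: bank2 0->0 [HIT]
step 6: bank5 1->1 [HIT]
step 7: bank0 None->6 [EMPTY]
step 8: bank2 0->5 [CONFLICT]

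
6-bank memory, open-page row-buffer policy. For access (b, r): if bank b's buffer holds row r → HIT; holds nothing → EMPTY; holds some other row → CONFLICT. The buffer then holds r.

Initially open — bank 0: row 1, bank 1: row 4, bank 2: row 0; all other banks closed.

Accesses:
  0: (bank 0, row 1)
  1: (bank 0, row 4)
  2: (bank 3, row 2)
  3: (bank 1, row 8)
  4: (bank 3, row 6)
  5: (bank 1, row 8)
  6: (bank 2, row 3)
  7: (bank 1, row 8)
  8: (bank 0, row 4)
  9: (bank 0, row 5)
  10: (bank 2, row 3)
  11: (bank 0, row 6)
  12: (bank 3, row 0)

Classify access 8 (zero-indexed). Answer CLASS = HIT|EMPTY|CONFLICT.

CLASS = HIT

#0 (0,1) H  (was 1)
#1 (0,4) C  (was 1)
#2 (3,2) E
#3 (1,8) C  (was 4)
#4 (3,6) C  (was 2)
#5 (1,8) H  (was 8)
#6 (2,3) C  (was 0)
#7 (1,8) H  (was 8)
#8 (0,4) H  (was 4)
#9 (0,5) C  (was 4)
#10 (2,3) H  (was 3)
#11 (0,6) C  (was 5)
#12 (3,0) C  (was 6)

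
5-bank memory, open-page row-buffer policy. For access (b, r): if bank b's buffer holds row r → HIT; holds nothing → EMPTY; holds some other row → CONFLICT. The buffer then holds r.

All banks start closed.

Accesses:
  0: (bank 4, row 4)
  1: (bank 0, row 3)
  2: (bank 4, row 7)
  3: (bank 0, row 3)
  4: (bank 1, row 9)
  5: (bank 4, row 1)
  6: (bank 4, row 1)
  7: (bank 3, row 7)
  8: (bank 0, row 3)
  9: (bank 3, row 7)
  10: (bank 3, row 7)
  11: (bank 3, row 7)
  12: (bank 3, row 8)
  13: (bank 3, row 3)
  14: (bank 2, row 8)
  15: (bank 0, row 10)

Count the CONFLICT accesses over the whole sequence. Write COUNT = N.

  [0] b4 r4: no row ⇒ E
  [1] b0 r3: no row ⇒ E
  [2] b4 r7: had r4 ⇒ C
  [3] b0 r3: had r3 ⇒ H
  [4] b1 r9: no row ⇒ E
  [5] b4 r1: had r7 ⇒ C
  [6] b4 r1: had r1 ⇒ H
  [7] b3 r7: no row ⇒ E
  [8] b0 r3: had r3 ⇒ H
  [9] b3 r7: had r7 ⇒ H
  [10] b3 r7: had r7 ⇒ H
  [11] b3 r7: had r7 ⇒ H
  [12] b3 r8: had r7 ⇒ C
  [13] b3 r3: had r8 ⇒ C
  [14] b2 r8: no row ⇒ E
  [15] b0 r10: had r3 ⇒ C

COUNT = 5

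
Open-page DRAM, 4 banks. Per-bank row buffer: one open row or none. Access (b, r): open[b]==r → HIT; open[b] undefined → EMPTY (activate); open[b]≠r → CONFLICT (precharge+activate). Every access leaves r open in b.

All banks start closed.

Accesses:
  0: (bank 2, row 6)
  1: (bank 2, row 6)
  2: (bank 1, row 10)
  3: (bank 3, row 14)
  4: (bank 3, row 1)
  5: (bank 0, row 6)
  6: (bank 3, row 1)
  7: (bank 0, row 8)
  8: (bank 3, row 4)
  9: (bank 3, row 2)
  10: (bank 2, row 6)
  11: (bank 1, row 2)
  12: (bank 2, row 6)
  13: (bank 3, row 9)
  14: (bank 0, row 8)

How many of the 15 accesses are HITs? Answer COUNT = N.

0: bank 2 row 6 — prev None → EMPTY
1: bank 2 row 6 — prev 6 → HIT
2: bank 1 row 10 — prev None → EMPTY
3: bank 3 row 14 — prev None → EMPTY
4: bank 3 row 1 — prev 14 → CONFLICT
5: bank 0 row 6 — prev None → EMPTY
6: bank 3 row 1 — prev 1 → HIT
7: bank 0 row 8 — prev 6 → CONFLICT
8: bank 3 row 4 — prev 1 → CONFLICT
9: bank 3 row 2 — prev 4 → CONFLICT
10: bank 2 row 6 — prev 6 → HIT
11: bank 1 row 2 — prev 10 → CONFLICT
12: bank 2 row 6 — prev 6 → HIT
13: bank 3 row 9 — prev 2 → CONFLICT
14: bank 0 row 8 — prev 8 → HIT

COUNT = 5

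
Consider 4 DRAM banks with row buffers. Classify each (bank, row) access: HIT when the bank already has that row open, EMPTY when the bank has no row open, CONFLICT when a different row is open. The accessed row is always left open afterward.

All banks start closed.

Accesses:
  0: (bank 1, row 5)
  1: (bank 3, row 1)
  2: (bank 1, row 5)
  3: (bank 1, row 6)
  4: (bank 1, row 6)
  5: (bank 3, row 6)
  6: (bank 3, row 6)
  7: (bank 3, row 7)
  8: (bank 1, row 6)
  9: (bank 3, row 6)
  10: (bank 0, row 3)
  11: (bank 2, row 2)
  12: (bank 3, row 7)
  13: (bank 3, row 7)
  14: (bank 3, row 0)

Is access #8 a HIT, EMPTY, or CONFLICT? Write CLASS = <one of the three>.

CLASS = HIT

0: bank 1 row 5 — prev None → EMPTY
1: bank 3 row 1 — prev None → EMPTY
2: bank 1 row 5 — prev 5 → HIT
3: bank 1 row 6 — prev 5 → CONFLICT
4: bank 1 row 6 — prev 6 → HIT
5: bank 3 row 6 — prev 1 → CONFLICT
6: bank 3 row 6 — prev 6 → HIT
7: bank 3 row 7 — prev 6 → CONFLICT
8: bank 1 row 6 — prev 6 → HIT
9: bank 3 row 6 — prev 7 → CONFLICT
10: bank 0 row 3 — prev None → EMPTY
11: bank 2 row 2 — prev None → EMPTY
12: bank 3 row 7 — prev 6 → CONFLICT
13: bank 3 row 7 — prev 7 → HIT
14: bank 3 row 0 — prev 7 → CONFLICT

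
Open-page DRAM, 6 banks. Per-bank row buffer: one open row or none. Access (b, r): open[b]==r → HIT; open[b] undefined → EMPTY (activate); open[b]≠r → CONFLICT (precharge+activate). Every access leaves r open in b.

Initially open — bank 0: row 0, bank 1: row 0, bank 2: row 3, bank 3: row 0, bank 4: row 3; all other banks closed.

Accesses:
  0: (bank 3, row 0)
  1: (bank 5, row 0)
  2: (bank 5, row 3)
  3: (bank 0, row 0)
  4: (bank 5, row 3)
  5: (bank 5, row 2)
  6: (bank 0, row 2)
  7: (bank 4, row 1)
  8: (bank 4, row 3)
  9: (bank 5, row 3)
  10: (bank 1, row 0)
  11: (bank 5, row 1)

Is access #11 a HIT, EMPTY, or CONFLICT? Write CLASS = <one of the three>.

step 0: bank3 0->0 [HIT]
step 1: bank5 None->0 [EMPTY]
step 2: bank5 0->3 [CONFLICT]
step 3: bank0 0->0 [HIT]
step 4: bank5 3->3 [HIT]
step 5: bank5 3->2 [CONFLICT]
step 6: bank0 0->2 [CONFLICT]
step 7: bank4 3->1 [CONFLICT]
step 8: bank4 1->3 [CONFLICT]
step 9: bank5 2->3 [CONFLICT]
step 10: bank1 0->0 [HIT]
step 11: bank5 3->1 [CONFLICT]

CLASS = CONFLICT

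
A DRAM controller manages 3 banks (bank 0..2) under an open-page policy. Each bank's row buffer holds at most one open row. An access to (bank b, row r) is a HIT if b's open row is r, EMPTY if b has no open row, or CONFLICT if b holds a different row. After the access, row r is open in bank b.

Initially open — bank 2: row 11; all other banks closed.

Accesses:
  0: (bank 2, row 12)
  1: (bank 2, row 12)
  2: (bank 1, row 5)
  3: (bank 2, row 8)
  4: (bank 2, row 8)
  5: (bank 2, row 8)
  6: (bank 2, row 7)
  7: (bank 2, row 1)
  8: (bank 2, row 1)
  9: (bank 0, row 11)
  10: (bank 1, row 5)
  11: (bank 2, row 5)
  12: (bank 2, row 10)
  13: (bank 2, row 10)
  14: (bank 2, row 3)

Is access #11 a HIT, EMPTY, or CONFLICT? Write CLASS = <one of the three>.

  [0] b2 r12: had r11 ⇒ C
  [1] b2 r12: had r12 ⇒ H
  [2] b1 r5: no row ⇒ E
  [3] b2 r8: had r12 ⇒ C
  [4] b2 r8: had r8 ⇒ H
  [5] b2 r8: had r8 ⇒ H
  [6] b2 r7: had r8 ⇒ C
  [7] b2 r1: had r7 ⇒ C
  [8] b2 r1: had r1 ⇒ H
  [9] b0 r11: no row ⇒ E
  [10] b1 r5: had r5 ⇒ H
  [11] b2 r5: had r1 ⇒ C
  [12] b2 r10: had r5 ⇒ C
  [13] b2 r10: had r10 ⇒ H
  [14] b2 r3: had r10 ⇒ C

CLASS = CONFLICT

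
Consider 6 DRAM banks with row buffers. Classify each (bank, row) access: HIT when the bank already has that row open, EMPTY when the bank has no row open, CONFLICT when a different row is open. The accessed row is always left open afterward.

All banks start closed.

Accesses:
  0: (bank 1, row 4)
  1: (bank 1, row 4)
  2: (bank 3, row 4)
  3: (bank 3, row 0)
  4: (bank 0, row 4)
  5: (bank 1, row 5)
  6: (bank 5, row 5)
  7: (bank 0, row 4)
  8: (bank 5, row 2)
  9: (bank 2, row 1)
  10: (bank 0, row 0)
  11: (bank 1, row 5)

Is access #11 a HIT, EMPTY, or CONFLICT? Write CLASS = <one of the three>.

CLASS = HIT

  [0] b1 r4: no row ⇒ E
  [1] b1 r4: had r4 ⇒ H
  [2] b3 r4: no row ⇒ E
  [3] b3 r0: had r4 ⇒ C
  [4] b0 r4: no row ⇒ E
  [5] b1 r5: had r4 ⇒ C
  [6] b5 r5: no row ⇒ E
  [7] b0 r4: had r4 ⇒ H
  [8] b5 r2: had r5 ⇒ C
  [9] b2 r1: no row ⇒ E
  [10] b0 r0: had r4 ⇒ C
  [11] b1 r5: had r5 ⇒ H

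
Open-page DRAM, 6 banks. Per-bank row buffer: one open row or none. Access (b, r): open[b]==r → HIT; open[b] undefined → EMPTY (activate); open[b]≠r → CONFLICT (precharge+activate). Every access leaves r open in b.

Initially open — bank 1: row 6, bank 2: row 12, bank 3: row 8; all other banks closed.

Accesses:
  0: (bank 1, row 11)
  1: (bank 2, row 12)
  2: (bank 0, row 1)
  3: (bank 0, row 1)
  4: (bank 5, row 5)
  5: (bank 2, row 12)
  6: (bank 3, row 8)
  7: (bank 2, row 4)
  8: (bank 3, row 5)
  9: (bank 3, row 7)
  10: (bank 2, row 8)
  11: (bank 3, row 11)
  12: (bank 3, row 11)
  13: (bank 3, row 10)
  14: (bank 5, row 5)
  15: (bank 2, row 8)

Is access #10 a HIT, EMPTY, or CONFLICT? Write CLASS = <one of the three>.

#0 (1,11) C  (was 6)
#1 (2,12) H  (was 12)
#2 (0,1) E
#3 (0,1) H  (was 1)
#4 (5,5) E
#5 (2,12) H  (was 12)
#6 (3,8) H  (was 8)
#7 (2,4) C  (was 12)
#8 (3,5) C  (was 8)
#9 (3,7) C  (was 5)
#10 (2,8) C  (was 4)
#11 (3,11) C  (was 7)
#12 (3,11) H  (was 11)
#13 (3,10) C  (was 11)
#14 (5,5) H  (was 5)
#15 (2,8) H  (was 8)

CLASS = CONFLICT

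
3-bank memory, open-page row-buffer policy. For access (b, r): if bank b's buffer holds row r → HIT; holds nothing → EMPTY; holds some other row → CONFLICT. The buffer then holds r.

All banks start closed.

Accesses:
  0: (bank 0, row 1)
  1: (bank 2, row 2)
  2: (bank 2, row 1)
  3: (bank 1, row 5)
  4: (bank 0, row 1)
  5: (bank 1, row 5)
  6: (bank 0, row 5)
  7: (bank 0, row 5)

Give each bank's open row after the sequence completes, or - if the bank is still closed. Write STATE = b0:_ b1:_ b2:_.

#0 (0,1) E
#1 (2,2) E
#2 (2,1) C  (was 2)
#3 (1,5) E
#4 (0,1) H  (was 1)
#5 (1,5) H  (was 5)
#6 (0,5) C  (was 1)
#7 (0,5) H  (was 5)

STATE = b0:5 b1:5 b2:1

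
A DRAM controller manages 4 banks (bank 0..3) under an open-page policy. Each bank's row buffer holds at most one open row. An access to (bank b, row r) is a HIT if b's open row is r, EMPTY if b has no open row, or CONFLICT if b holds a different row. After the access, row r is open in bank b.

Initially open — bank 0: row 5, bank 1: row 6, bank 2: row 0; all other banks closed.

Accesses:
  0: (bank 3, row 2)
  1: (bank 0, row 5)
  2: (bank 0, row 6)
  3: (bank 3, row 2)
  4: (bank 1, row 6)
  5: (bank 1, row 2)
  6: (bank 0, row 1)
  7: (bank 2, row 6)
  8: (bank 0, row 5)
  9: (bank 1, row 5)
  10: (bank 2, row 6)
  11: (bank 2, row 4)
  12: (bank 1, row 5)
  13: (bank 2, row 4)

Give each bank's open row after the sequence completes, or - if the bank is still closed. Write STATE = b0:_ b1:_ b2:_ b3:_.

STATE = b0:5 b1:5 b2:4 b3:2

  [0] b3 r2: no row ⇒ E
  [1] b0 r5: had r5 ⇒ H
  [2] b0 r6: had r5 ⇒ C
  [3] b3 r2: had r2 ⇒ H
  [4] b1 r6: had r6 ⇒ H
  [5] b1 r2: had r6 ⇒ C
  [6] b0 r1: had r6 ⇒ C
  [7] b2 r6: had r0 ⇒ C
  [8] b0 r5: had r1 ⇒ C
  [9] b1 r5: had r2 ⇒ C
  [10] b2 r6: had r6 ⇒ H
  [11] b2 r4: had r6 ⇒ C
  [12] b1 r5: had r5 ⇒ H
  [13] b2 r4: had r4 ⇒ H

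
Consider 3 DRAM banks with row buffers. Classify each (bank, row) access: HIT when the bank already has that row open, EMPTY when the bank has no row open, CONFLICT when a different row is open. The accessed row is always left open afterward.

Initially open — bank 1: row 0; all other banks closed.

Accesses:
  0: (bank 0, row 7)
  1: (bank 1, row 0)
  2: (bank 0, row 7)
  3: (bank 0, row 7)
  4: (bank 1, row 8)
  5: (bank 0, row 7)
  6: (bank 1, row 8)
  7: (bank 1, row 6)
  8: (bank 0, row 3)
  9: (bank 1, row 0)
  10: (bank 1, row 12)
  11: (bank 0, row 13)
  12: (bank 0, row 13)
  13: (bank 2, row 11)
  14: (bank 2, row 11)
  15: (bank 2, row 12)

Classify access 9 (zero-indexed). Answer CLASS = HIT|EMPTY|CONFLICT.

CLASS = CONFLICT

  [0] b0 r7: no row ⇒ E
  [1] b1 r0: had r0 ⇒ H
  [2] b0 r7: had r7 ⇒ H
  [3] b0 r7: had r7 ⇒ H
  [4] b1 r8: had r0 ⇒ C
  [5] b0 r7: had r7 ⇒ H
  [6] b1 r8: had r8 ⇒ H
  [7] b1 r6: had r8 ⇒ C
  [8] b0 r3: had r7 ⇒ C
  [9] b1 r0: had r6 ⇒ C
  [10] b1 r12: had r0 ⇒ C
  [11] b0 r13: had r3 ⇒ C
  [12] b0 r13: had r13 ⇒ H
  [13] b2 r11: no row ⇒ E
  [14] b2 r11: had r11 ⇒ H
  [15] b2 r12: had r11 ⇒ C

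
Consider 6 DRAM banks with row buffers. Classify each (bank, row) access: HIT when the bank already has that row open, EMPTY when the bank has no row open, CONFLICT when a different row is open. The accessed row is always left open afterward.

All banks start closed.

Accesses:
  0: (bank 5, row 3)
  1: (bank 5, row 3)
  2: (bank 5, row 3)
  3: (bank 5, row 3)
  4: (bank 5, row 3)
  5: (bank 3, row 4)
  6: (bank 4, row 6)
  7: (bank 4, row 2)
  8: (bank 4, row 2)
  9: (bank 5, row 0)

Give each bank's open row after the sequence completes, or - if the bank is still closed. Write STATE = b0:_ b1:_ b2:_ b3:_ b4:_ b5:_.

  [0] b5 r3: no row ⇒ E
  [1] b5 r3: had r3 ⇒ H
  [2] b5 r3: had r3 ⇒ H
  [3] b5 r3: had r3 ⇒ H
  [4] b5 r3: had r3 ⇒ H
  [5] b3 r4: no row ⇒ E
  [6] b4 r6: no row ⇒ E
  [7] b4 r2: had r6 ⇒ C
  [8] b4 r2: had r2 ⇒ H
  [9] b5 r0: had r3 ⇒ C

STATE = b0:- b1:- b2:- b3:4 b4:2 b5:0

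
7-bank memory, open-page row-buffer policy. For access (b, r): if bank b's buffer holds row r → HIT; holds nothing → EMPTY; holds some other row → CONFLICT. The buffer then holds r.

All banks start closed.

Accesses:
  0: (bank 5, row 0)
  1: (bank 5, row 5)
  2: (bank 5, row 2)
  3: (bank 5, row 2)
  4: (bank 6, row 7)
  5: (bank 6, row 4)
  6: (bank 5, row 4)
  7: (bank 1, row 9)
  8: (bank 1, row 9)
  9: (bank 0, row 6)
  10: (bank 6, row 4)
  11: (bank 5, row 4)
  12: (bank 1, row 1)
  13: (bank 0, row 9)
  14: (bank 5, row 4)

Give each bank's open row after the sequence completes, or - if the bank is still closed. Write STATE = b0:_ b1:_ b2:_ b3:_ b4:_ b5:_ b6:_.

STATE = b0:9 b1:1 b2:- b3:- b4:- b5:4 b6:4

#0 (5,0) E
#1 (5,5) C  (was 0)
#2 (5,2) C  (was 5)
#3 (5,2) H  (was 2)
#4 (6,7) E
#5 (6,4) C  (was 7)
#6 (5,4) C  (was 2)
#7 (1,9) E
#8 (1,9) H  (was 9)
#9 (0,6) E
#10 (6,4) H  (was 4)
#11 (5,4) H  (was 4)
#12 (1,1) C  (was 9)
#13 (0,9) C  (was 6)
#14 (5,4) H  (was 4)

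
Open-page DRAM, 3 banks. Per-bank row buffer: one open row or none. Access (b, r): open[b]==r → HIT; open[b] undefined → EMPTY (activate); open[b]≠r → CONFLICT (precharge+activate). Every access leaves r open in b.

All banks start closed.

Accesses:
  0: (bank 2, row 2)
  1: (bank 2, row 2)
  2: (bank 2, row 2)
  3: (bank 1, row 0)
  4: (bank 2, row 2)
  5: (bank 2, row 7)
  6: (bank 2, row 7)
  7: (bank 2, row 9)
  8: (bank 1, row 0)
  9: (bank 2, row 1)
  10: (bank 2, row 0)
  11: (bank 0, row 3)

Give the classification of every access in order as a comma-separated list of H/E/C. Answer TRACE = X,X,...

step 0: bank2 None->2 [EMPTY]
step 1: bank2 2->2 [HIT]
step 2: bank2 2->2 [HIT]
step 3: bank1 None->0 [EMPTY]
step 4: bank2 2->2 [HIT]
step 5: bank2 2->7 [CONFLICT]
step 6: bank2 7->7 [HIT]
step 7: bank2 7->9 [CONFLICT]
step 8: bank1 0->0 [HIT]
step 9: bank2 9->1 [CONFLICT]
step 10: bank2 1->0 [CONFLICT]
step 11: bank0 None->3 [EMPTY]

TRACE = E,H,H,E,H,C,H,C,H,C,C,E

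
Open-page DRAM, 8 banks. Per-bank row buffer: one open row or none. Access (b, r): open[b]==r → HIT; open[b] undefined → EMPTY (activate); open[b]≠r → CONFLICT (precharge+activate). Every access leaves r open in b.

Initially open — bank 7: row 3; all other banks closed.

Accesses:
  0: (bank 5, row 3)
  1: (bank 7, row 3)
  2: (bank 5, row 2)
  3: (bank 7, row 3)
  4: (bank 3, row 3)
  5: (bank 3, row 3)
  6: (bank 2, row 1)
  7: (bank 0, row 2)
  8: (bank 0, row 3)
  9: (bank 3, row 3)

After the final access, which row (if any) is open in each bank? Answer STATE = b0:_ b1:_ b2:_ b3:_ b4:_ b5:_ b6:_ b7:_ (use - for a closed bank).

0: bank 5 row 3 — prev None → EMPTY
1: bank 7 row 3 — prev 3 → HIT
2: bank 5 row 2 — prev 3 → CONFLICT
3: bank 7 row 3 — prev 3 → HIT
4: bank 3 row 3 — prev None → EMPTY
5: bank 3 row 3 — prev 3 → HIT
6: bank 2 row 1 — prev None → EMPTY
7: bank 0 row 2 — prev None → EMPTY
8: bank 0 row 3 — prev 2 → CONFLICT
9: bank 3 row 3 — prev 3 → HIT

STATE = b0:3 b1:- b2:1 b3:3 b4:- b5:2 b6:- b7:3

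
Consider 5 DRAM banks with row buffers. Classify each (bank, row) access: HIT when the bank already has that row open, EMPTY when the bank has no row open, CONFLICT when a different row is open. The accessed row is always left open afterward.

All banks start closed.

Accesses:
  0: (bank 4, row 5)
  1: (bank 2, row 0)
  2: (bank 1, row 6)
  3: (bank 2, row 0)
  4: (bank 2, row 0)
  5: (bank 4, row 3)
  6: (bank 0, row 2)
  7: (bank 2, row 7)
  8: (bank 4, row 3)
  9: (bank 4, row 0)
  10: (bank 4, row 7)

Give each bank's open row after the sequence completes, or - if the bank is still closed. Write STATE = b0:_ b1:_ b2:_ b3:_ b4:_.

STATE = b0:2 b1:6 b2:7 b3:- b4:7

#0 (4,5) E
#1 (2,0) E
#2 (1,6) E
#3 (2,0) H  (was 0)
#4 (2,0) H  (was 0)
#5 (4,3) C  (was 5)
#6 (0,2) E
#7 (2,7) C  (was 0)
#8 (4,3) H  (was 3)
#9 (4,0) C  (was 3)
#10 (4,7) C  (was 0)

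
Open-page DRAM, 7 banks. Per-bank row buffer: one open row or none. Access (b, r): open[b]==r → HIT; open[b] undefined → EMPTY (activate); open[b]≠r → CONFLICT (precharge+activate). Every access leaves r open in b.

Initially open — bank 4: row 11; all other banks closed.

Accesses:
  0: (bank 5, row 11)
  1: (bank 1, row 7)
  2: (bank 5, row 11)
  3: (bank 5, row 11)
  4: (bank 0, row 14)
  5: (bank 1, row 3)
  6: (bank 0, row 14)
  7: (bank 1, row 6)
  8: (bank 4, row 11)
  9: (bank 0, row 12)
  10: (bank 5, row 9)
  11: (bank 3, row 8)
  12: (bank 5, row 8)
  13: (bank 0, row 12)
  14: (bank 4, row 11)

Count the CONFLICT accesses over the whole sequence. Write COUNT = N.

COUNT = 5

  [0] b5 r11: no row ⇒ E
  [1] b1 r7: no row ⇒ E
  [2] b5 r11: had r11 ⇒ H
  [3] b5 r11: had r11 ⇒ H
  [4] b0 r14: no row ⇒ E
  [5] b1 r3: had r7 ⇒ C
  [6] b0 r14: had r14 ⇒ H
  [7] b1 r6: had r3 ⇒ C
  [8] b4 r11: had r11 ⇒ H
  [9] b0 r12: had r14 ⇒ C
  [10] b5 r9: had r11 ⇒ C
  [11] b3 r8: no row ⇒ E
  [12] b5 r8: had r9 ⇒ C
  [13] b0 r12: had r12 ⇒ H
  [14] b4 r11: had r11 ⇒ H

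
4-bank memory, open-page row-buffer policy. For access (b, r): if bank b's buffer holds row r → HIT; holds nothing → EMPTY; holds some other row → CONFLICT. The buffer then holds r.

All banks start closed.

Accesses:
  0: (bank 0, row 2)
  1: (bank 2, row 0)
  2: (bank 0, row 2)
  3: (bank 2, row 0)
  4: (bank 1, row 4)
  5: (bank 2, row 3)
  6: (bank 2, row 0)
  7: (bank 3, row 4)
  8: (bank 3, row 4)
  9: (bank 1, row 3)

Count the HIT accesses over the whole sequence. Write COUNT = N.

COUNT = 3

  [0] b0 r2: no row ⇒ E
  [1] b2 r0: no row ⇒ E
  [2] b0 r2: had r2 ⇒ H
  [3] b2 r0: had r0 ⇒ H
  [4] b1 r4: no row ⇒ E
  [5] b2 r3: had r0 ⇒ C
  [6] b2 r0: had r3 ⇒ C
  [7] b3 r4: no row ⇒ E
  [8] b3 r4: had r4 ⇒ H
  [9] b1 r3: had r4 ⇒ C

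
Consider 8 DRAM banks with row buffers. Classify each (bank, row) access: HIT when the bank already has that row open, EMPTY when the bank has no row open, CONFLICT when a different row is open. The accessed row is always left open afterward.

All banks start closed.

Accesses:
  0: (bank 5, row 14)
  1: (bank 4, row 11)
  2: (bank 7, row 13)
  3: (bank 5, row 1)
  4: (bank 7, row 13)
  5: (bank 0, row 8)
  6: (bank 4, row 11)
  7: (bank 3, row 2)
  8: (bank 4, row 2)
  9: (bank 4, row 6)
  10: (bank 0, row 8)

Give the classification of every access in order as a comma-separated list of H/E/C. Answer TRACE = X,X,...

step 0: bank5 None->14 [EMPTY]
step 1: bank4 None->11 [EMPTY]
step 2: bank7 None->13 [EMPTY]
step 3: bank5 14->1 [CONFLICT]
step 4: bank7 13->13 [HIT]
step 5: bank0 None->8 [EMPTY]
step 6: bank4 11->11 [HIT]
step 7: bank3 None->2 [EMPTY]
step 8: bank4 11->2 [CONFLICT]
step 9: bank4 2->6 [CONFLICT]
step 10: bank0 8->8 [HIT]

TRACE = E,E,E,C,H,E,H,E,C,C,H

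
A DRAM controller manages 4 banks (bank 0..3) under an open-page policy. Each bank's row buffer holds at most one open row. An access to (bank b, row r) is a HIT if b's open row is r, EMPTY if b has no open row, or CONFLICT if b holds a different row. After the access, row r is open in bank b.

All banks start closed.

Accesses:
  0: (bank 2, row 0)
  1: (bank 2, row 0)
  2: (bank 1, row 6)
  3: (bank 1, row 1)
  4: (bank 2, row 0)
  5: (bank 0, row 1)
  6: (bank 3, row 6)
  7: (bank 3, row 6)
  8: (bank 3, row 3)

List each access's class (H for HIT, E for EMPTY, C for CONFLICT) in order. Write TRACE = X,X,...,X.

0: bank 2 row 0 — prev None → EMPTY
1: bank 2 row 0 — prev 0 → HIT
2: bank 1 row 6 — prev None → EMPTY
3: bank 1 row 1 — prev 6 → CONFLICT
4: bank 2 row 0 — prev 0 → HIT
5: bank 0 row 1 — prev None → EMPTY
6: bank 3 row 6 — prev None → EMPTY
7: bank 3 row 6 — prev 6 → HIT
8: bank 3 row 3 — prev 6 → CONFLICT

TRACE = E,H,E,C,H,E,E,H,C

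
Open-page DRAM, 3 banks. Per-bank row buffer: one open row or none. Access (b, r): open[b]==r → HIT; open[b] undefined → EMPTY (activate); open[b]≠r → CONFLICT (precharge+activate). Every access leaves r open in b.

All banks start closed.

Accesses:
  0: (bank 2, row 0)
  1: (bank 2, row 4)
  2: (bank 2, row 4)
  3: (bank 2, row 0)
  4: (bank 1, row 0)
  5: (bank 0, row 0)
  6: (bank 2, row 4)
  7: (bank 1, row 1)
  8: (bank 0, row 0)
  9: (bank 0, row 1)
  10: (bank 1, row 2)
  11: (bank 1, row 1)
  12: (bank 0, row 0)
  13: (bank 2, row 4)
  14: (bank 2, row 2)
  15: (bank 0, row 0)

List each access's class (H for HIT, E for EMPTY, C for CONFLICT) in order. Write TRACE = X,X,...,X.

  [0] b2 r0: no row ⇒ E
  [1] b2 r4: had r0 ⇒ C
  [2] b2 r4: had r4 ⇒ H
  [3] b2 r0: had r4 ⇒ C
  [4] b1 r0: no row ⇒ E
  [5] b0 r0: no row ⇒ E
  [6] b2 r4: had r0 ⇒ C
  [7] b1 r1: had r0 ⇒ C
  [8] b0 r0: had r0 ⇒ H
  [9] b0 r1: had r0 ⇒ C
  [10] b1 r2: had r1 ⇒ C
  [11] b1 r1: had r2 ⇒ C
  [12] b0 r0: had r1 ⇒ C
  [13] b2 r4: had r4 ⇒ H
  [14] b2 r2: had r4 ⇒ C
  [15] b0 r0: had r0 ⇒ H

TRACE = E,C,H,C,E,E,C,C,H,C,C,C,C,H,C,H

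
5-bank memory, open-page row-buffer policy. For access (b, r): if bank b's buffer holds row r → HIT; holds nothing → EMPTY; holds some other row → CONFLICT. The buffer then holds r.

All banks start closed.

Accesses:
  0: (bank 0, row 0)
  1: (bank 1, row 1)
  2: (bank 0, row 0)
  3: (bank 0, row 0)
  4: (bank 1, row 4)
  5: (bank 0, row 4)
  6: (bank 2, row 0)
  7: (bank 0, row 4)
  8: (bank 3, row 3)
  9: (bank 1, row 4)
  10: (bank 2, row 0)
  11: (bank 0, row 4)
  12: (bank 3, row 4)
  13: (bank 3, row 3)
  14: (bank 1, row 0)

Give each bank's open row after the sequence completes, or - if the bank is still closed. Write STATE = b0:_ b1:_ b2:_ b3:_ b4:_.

  [0] b0 r0: no row ⇒ E
  [1] b1 r1: no row ⇒ E
  [2] b0 r0: had r0 ⇒ H
  [3] b0 r0: had r0 ⇒ H
  [4] b1 r4: had r1 ⇒ C
  [5] b0 r4: had r0 ⇒ C
  [6] b2 r0: no row ⇒ E
  [7] b0 r4: had r4 ⇒ H
  [8] b3 r3: no row ⇒ E
  [9] b1 r4: had r4 ⇒ H
  [10] b2 r0: had r0 ⇒ H
  [11] b0 r4: had r4 ⇒ H
  [12] b3 r4: had r3 ⇒ C
  [13] b3 r3: had r4 ⇒ C
  [14] b1 r0: had r4 ⇒ C

STATE = b0:4 b1:0 b2:0 b3:3 b4:-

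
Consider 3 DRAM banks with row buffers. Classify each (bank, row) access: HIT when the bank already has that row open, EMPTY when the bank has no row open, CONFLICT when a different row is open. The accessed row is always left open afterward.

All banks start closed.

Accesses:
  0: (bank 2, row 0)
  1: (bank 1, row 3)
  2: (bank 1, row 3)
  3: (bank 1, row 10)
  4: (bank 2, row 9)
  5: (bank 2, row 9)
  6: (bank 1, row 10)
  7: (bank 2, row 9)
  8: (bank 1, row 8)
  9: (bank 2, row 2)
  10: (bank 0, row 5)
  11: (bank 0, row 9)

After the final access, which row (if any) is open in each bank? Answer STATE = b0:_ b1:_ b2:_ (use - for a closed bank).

#0 (2,0) E
#1 (1,3) E
#2 (1,3) H  (was 3)
#3 (1,10) C  (was 3)
#4 (2,9) C  (was 0)
#5 (2,9) H  (was 9)
#6 (1,10) H  (was 10)
#7 (2,9) H  (was 9)
#8 (1,8) C  (was 10)
#9 (2,2) C  (was 9)
#10 (0,5) E
#11 (0,9) C  (was 5)

STATE = b0:9 b1:8 b2:2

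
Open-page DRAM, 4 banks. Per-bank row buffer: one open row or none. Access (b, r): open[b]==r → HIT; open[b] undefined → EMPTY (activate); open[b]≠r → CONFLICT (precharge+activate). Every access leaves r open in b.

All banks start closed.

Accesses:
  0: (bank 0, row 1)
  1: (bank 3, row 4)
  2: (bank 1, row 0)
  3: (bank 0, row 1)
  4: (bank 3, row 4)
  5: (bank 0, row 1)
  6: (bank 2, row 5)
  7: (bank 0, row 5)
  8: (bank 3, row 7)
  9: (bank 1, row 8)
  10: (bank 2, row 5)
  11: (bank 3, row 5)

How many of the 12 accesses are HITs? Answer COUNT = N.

#0 (0,1) E
#1 (3,4) E
#2 (1,0) E
#3 (0,1) H  (was 1)
#4 (3,4) H  (was 4)
#5 (0,1) H  (was 1)
#6 (2,5) E
#7 (0,5) C  (was 1)
#8 (3,7) C  (was 4)
#9 (1,8) C  (was 0)
#10 (2,5) H  (was 5)
#11 (3,5) C  (was 7)

COUNT = 4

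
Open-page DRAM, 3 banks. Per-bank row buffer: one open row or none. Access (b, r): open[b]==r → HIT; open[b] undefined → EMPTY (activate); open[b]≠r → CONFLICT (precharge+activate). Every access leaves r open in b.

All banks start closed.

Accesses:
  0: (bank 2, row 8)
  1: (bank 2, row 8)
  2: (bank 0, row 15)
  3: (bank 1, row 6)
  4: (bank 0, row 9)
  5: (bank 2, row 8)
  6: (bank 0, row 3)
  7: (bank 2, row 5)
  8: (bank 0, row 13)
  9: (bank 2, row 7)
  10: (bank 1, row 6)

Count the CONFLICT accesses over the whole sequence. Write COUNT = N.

COUNT = 5

#0 (2,8) E
#1 (2,8) H  (was 8)
#2 (0,15) E
#3 (1,6) E
#4 (0,9) C  (was 15)
#5 (2,8) H  (was 8)
#6 (0,3) C  (was 9)
#7 (2,5) C  (was 8)
#8 (0,13) C  (was 3)
#9 (2,7) C  (was 5)
#10 (1,6) H  (was 6)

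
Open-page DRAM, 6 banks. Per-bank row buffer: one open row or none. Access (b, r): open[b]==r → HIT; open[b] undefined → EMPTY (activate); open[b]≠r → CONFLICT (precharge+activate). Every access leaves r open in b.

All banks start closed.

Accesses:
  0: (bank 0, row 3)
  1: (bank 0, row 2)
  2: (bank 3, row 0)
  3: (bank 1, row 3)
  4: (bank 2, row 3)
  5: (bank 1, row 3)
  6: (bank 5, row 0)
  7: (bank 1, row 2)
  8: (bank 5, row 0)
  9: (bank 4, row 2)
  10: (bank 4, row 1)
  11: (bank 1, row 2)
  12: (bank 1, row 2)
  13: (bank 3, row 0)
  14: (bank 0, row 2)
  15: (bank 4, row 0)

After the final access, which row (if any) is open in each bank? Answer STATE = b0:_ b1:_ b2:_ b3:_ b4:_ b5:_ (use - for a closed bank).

step 0: bank0 None->3 [EMPTY]
step 1: bank0 3->2 [CONFLICT]
step 2: bank3 None->0 [EMPTY]
step 3: bank1 None->3 [EMPTY]
step 4: bank2 None->3 [EMPTY]
step 5: bank1 3->3 [HIT]
step 6: bank5 None->0 [EMPTY]
step 7: bank1 3->2 [CONFLICT]
step 8: bank5 0->0 [HIT]
step 9: bank4 None->2 [EMPTY]
step 10: bank4 2->1 [CONFLICT]
step 11: bank1 2->2 [HIT]
step 12: bank1 2->2 [HIT]
step 13: bank3 0->0 [HIT]
step 14: bank0 2->2 [HIT]
step 15: bank4 1->0 [CONFLICT]

STATE = b0:2 b1:2 b2:3 b3:0 b4:0 b5:0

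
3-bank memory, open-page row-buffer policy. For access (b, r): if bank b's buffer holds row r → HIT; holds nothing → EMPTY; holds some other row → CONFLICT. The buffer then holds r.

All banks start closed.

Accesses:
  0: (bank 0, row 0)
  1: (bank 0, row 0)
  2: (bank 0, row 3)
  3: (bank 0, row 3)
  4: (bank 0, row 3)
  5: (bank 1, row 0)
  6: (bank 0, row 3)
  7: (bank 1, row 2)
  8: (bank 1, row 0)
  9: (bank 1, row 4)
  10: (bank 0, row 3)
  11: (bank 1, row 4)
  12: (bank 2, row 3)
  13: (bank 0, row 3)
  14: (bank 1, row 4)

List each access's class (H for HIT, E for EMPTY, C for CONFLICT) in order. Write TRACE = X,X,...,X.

TRACE = E,H,C,H,H,E,H,C,C,C,H,H,E,H,H

#0 (0,0) E
#1 (0,0) H  (was 0)
#2 (0,3) C  (was 0)
#3 (0,3) H  (was 3)
#4 (0,3) H  (was 3)
#5 (1,0) E
#6 (0,3) H  (was 3)
#7 (1,2) C  (was 0)
#8 (1,0) C  (was 2)
#9 (1,4) C  (was 0)
#10 (0,3) H  (was 3)
#11 (1,4) H  (was 4)
#12 (2,3) E
#13 (0,3) H  (was 3)
#14 (1,4) H  (was 4)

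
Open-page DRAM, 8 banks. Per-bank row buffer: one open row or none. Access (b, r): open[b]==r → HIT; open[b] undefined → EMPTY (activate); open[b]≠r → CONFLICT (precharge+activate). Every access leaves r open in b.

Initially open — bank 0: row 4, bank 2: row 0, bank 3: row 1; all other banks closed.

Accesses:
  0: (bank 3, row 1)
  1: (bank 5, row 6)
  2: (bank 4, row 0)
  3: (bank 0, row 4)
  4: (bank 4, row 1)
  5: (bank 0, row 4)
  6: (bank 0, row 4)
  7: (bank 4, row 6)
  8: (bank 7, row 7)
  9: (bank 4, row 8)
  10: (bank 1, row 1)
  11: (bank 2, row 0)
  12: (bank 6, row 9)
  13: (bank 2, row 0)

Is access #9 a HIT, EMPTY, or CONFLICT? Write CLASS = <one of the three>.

CLASS = CONFLICT

step 0: bank3 1->1 [HIT]
step 1: bank5 None->6 [EMPTY]
step 2: bank4 None->0 [EMPTY]
step 3: bank0 4->4 [HIT]
step 4: bank4 0->1 [CONFLICT]
step 5: bank0 4->4 [HIT]
step 6: bank0 4->4 [HIT]
step 7: bank4 1->6 [CONFLICT]
step 8: bank7 None->7 [EMPTY]
step 9: bank4 6->8 [CONFLICT]
step 10: bank1 None->1 [EMPTY]
step 11: bank2 0->0 [HIT]
step 12: bank6 None->9 [EMPTY]
step 13: bank2 0->0 [HIT]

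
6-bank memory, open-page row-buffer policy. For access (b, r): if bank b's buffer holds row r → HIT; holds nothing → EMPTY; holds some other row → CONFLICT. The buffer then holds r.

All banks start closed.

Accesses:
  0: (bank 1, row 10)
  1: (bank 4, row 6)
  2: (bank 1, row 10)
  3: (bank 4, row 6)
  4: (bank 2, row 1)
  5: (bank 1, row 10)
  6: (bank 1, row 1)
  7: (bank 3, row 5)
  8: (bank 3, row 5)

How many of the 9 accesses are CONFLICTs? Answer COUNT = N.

COUNT = 1

0: bank 1 row 10 — prev None → EMPTY
1: bank 4 row 6 — prev None → EMPTY
2: bank 1 row 10 — prev 10 → HIT
3: bank 4 row 6 — prev 6 → HIT
4: bank 2 row 1 — prev None → EMPTY
5: bank 1 row 10 — prev 10 → HIT
6: bank 1 row 1 — prev 10 → CONFLICT
7: bank 3 row 5 — prev None → EMPTY
8: bank 3 row 5 — prev 5 → HIT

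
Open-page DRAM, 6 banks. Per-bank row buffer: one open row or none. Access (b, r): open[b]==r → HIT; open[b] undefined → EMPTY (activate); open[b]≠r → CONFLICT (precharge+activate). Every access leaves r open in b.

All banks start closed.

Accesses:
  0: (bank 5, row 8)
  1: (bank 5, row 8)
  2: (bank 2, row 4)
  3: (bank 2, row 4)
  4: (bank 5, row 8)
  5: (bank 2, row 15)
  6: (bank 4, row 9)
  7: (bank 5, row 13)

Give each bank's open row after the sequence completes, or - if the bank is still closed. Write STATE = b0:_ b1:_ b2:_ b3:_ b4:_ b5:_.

#0 (5,8) E
#1 (5,8) H  (was 8)
#2 (2,4) E
#3 (2,4) H  (was 4)
#4 (5,8) H  (was 8)
#5 (2,15) C  (was 4)
#6 (4,9) E
#7 (5,13) C  (was 8)

STATE = b0:- b1:- b2:15 b3:- b4:9 b5:13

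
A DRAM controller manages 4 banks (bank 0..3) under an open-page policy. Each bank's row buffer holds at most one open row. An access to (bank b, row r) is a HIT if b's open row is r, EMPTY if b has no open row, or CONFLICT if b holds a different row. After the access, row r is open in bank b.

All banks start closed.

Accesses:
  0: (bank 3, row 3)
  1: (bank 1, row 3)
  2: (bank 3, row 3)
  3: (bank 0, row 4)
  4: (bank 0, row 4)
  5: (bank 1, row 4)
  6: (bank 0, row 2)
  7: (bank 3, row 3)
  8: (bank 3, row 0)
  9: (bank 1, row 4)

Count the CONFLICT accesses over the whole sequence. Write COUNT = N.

step 0: bank3 None->3 [EMPTY]
step 1: bank1 None->3 [EMPTY]
step 2: bank3 3->3 [HIT]
step 3: bank0 None->4 [EMPTY]
step 4: bank0 4->4 [HIT]
step 5: bank1 3->4 [CONFLICT]
step 6: bank0 4->2 [CONFLICT]
step 7: bank3 3->3 [HIT]
step 8: bank3 3->0 [CONFLICT]
step 9: bank1 4->4 [HIT]

COUNT = 3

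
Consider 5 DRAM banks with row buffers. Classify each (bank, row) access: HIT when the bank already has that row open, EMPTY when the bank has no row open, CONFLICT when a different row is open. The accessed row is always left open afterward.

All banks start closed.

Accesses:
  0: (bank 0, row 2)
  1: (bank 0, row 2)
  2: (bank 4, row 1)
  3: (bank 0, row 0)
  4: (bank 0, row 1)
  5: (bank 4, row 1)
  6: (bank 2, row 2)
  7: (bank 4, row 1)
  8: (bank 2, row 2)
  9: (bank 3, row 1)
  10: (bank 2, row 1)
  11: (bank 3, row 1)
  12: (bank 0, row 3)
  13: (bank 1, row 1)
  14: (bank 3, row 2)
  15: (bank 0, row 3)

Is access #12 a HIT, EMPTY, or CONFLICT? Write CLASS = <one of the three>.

0: bank 0 row 2 — prev None → EMPTY
1: bank 0 row 2 — prev 2 → HIT
2: bank 4 row 1 — prev None → EMPTY
3: bank 0 row 0 — prev 2 → CONFLICT
4: bank 0 row 1 — prev 0 → CONFLICT
5: bank 4 row 1 — prev 1 → HIT
6: bank 2 row 2 — prev None → EMPTY
7: bank 4 row 1 — prev 1 → HIT
8: bank 2 row 2 — prev 2 → HIT
9: bank 3 row 1 — prev None → EMPTY
10: bank 2 row 1 — prev 2 → CONFLICT
11: bank 3 row 1 — prev 1 → HIT
12: bank 0 row 3 — prev 1 → CONFLICT
13: bank 1 row 1 — prev None → EMPTY
14: bank 3 row 2 — prev 1 → CONFLICT
15: bank 0 row 3 — prev 3 → HIT

CLASS = CONFLICT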